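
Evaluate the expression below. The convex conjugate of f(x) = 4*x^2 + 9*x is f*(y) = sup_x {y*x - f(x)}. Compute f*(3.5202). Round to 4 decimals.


f*(y) = sup_x {y*x - a*x^2 - b*x} = sup_x {(y-b)*x - a*x^2}
FOC: (y - b) - 2a*x = 0 => x* = (y - b)/(2a)
x* = (3.5202 - 9)/(2*4) = -0.685
f*(3.5202) = (y-b)^2/(4a) = (3.5202 - 9)^2/(4*4)
= 30.0282/16 = 1.8768


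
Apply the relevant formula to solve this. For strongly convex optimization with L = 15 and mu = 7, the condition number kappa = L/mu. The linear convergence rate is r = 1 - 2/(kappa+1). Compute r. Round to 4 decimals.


Step 1: Compute the condition number.
kappa = L/mu = 15/7 = 2.1429
Step 2: Compute the convergence rate.
r = 1 - 2/(kappa + 1) = 1 - 2*mu/(L + mu) = (L - mu)/(L + mu) = 8/22 = 0.3636


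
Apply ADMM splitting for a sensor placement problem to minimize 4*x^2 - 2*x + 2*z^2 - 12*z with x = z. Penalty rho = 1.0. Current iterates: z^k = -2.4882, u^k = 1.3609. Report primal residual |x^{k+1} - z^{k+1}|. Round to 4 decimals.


ADMM iteration with rho = 1.0, z^k = -2.4882, u^k = 1.3609
Step 1: x-update.
Minimize 4*x^2 - 2*x + (1.0/2)*(x + 2.4882 + 1.3609)^2
FOC: (2*4 + 1.0)*x = 2 + 1.0*(-2.4882 - 1.3609)
x^{k+1} = -0.2055
Step 2: z-update.
Minimize 2*z^2 - 12*z + (1.0/2)*(-0.2055 - z + 1.3609)^2
FOC: (2*2 + 1.0)*z = 12 + 1.0*(-0.2055 + 1.3609)
z^{k+1} = 2.6311
Step 3: u-update.
u^{k+1} = 1.3609 - 0.2055 - 2.6311 = -1.4756
Step 4: Primal residual = |-0.2055 - 2.6311| = 2.8365


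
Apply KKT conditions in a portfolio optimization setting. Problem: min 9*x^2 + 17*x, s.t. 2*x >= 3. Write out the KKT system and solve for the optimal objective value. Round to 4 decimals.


Step 1: Try lambda = 0 (constraint inactive).
x_unc = -17/(2*9) = -0.9444
Check: 2*-0.9444 = -1.8888 < 3 -- violated!
Step 2: Constraint must be active: 2*x = 3
x* = 3/2 = 1.5
lambda = (2*9*1.5 + 17)/2 = 22.0
Step 3: Compute optimal value.
f(x*) = 9*1.5^2 + 17*1.5 = 45.75


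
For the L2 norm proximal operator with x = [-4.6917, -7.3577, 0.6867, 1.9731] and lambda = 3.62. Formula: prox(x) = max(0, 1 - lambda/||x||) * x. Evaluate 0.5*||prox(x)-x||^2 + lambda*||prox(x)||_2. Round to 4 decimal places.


Step 1: Compute ||x||.
||x|| = 8.9729
Step 2: Compute scaling factor.
scale = max(0, 1 - 3.62/8.9729) = 0.5966
Step 3: prox(x) = [-2.7989, -4.3893, 0.4097, 1.1771]
||prox(x)|| = 5.3529
Step 4: Proximal objective.
0.5*||prox-x||^2 = 6.5522
lambda*||prox|| = 19.3775
Total = 25.9296


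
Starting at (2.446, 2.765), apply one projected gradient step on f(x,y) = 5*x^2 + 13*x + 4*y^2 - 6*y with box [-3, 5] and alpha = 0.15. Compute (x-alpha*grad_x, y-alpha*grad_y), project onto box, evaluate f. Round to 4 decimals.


Step 1: Compute gradient at (2.446, 2.765).
grad_x = 2*5*2.446 + 13 = 37.46
grad_y = 2*4*2.765 - 6 = 16.12
Step 2: Gradient step.
x_raw = 2.446 - 0.15*37.46 = -3.173
y_raw = 2.765 - 0.15*16.12 = 0.347
Step 3: Project onto [-3, 5].
x_proj = clip(-3.173) = -3.0
y_proj = clip(0.347) = 0.347
Step 4: Evaluate f.
f(-3.0, 0.347) = 4.3996


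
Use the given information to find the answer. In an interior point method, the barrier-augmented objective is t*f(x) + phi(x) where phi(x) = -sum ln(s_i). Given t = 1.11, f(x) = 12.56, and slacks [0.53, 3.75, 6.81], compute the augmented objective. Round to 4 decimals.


Step 1: Compute log-barrier.
ln values: [-0.6349, 1.3218, 1.9184]
phi = -(-0.6349 + 1.3218 + 1.9184) = -2.6053
Step 2: Compute augmented objective.
t*f(x) = 1.11*12.56 = 13.9416
Total = 13.9416 - 2.6053 = 11.3363


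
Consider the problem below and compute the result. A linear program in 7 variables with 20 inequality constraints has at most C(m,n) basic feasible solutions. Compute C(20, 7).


Each vertex corresponds to some choice of n active constraints out of m, so the number of vertices is at most C(m, n) = m! / (n!(m-n)!).
m = 20, n = 7
Numerator: 20 * 19 * 18 * 17 * 16 * 15 * 14
Denominator: 7! = 5040
C(20, 7) = 77520


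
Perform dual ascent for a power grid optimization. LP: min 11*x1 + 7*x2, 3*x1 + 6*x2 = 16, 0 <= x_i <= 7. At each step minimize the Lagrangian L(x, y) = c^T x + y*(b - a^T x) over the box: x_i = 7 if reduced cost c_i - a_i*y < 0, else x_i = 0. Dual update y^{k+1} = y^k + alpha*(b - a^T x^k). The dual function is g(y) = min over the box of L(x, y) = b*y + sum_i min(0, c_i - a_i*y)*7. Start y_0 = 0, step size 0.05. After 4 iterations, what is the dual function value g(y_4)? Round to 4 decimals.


Dual ascent for LP: min 11*x1 + 7*x2, 3*x1 + 6*x2 = 16, 0 <= x_i <= 7
Step 1: y^k = 0.0, reduced costs: (11.0, 7.0)
  x^k = (0.0, 0.0), subgradient = b - a^T x = 16.0
  y^{k+1} = 0.0 + 0.05*16.0 = 0.8
Step 2: y^k = 0.8, reduced costs: (8.6, 2.2)
  x^k = (0.0, 0.0), subgradient = b - a^T x = 16.0
  y^{k+1} = 0.8 + 0.05*16.0 = 1.6
Step 3: y^k = 1.6, reduced costs: (6.2, -2.6)
  x^k = (0.0, 7.0), subgradient = b - a^T x = -26.0
  y^{k+1} = 1.6 + 0.05*-26.0 = 0.3
Step 4: y^k = 0.3, reduced costs: (10.1, 5.2)
  x^k = (0.0, 0.0), subgradient = b - a^T x = 16.0
  y^{k+1} = 0.3 + 0.05*16.0 = 1.1
Dual objective at y_4 = 1.1: reduced costs (7.7, 0.4), box minimizer x = (0.0, 0.0)
g(y_4) = b*y + (c1 - a1*y)*x1 + (c2 - a2*y)*x2 = 16*1.1 + 7.7*0.0 + 0.4*0.0 = 17.6 + 0.0 + 0.0 = 17.6


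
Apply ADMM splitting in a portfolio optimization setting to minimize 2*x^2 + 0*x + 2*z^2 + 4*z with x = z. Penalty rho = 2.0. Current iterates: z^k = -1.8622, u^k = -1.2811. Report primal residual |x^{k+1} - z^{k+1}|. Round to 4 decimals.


ADMM iteration with rho = 2.0, z^k = -1.8622, u^k = -1.2811
Step 1: x-update.
Minimize 2*x^2 + 0*x + (2.0/2)*(x + 1.8622 - 1.2811)^2
FOC: (2*2 + 2.0)*x = 0 + 2.0*(-1.8622 + 1.2811)
x^{k+1} = -0.1937
Step 2: z-update.
Minimize 2*z^2 + 4*z + (2.0/2)*(-0.1937 - z - 1.2811)^2
FOC: (2*2 + 2.0)*z = -4 + 2.0*(-0.1937 - 1.2811)
z^{k+1} = -1.1583
Step 3: u-update.
u^{k+1} = -1.2811 - 0.1937 + 1.1583 = -0.3165
Step 4: Primal residual = |-0.1937 + 1.1583| = 0.9646


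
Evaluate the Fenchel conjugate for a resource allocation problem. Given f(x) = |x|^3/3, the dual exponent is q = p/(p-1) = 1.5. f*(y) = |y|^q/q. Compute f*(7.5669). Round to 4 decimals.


The conjugate exponent q satisfies 1/p + 1/q = 1.
p = 3, so q = 3/(3 - 1) = 1.5
|y|^q = 7.5669^1.5 = 20.815
f*(7.5669) = 20.815 / 1.5 = 13.8767


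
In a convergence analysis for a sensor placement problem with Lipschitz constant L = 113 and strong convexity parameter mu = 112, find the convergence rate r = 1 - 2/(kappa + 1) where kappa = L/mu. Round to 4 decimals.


Step 1: Compute the condition number.
kappa = L/mu = 113/112 = 1.0089
Step 2: Compute the convergence rate.
r = 1 - 2/(kappa + 1) = 1 - 2*mu/(L + mu) = (L - mu)/(L + mu) = 1/225 = 0.0044


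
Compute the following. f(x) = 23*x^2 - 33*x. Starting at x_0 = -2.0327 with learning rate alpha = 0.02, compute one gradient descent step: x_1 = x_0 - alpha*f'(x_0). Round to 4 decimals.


We compute the gradient at x_0 and apply the update.
f'(x) = 46*x - 33
f'(-2.0327) = 46*-2.0327 - 33 = -126.5042
x_1 = -2.0327 - 0.02*-126.5042 = 0.4974


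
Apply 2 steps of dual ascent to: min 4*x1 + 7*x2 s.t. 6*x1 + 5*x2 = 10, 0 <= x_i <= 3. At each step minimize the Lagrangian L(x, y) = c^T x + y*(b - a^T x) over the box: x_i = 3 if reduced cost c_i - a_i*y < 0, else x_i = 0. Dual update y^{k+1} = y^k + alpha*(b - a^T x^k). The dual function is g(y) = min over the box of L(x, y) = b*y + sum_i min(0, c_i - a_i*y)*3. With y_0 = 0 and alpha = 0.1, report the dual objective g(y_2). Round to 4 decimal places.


Dual ascent for LP: min 4*x1 + 7*x2, 6*x1 + 5*x2 = 10, 0 <= x_i <= 3
Step 1: y^k = 0.0, reduced costs: (4.0, 7.0)
  x^k = (0.0, 0.0), subgradient = b - a^T x = 10.0
  y^{k+1} = 0.0 + 0.1*10.0 = 1.0
Step 2: y^k = 1.0, reduced costs: (-2.0, 2.0)
  x^k = (3.0, 0.0), subgradient = b - a^T x = -8.0
  y^{k+1} = 1.0 + 0.1*-8.0 = 0.2
Dual objective at y_2 = 0.2: reduced costs (2.8, 6.0), box minimizer x = (0.0, 0.0)
g(y_2) = b*y + (c1 - a1*y)*x1 + (c2 - a2*y)*x2 = 10*0.2 + 2.8*0.0 + 6.0*0.0 = 2.0 + 0.0 + 0.0 = 2.0


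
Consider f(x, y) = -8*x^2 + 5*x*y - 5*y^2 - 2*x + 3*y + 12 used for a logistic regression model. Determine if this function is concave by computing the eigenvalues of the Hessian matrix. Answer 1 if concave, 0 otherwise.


The Hessian of f(x,y) = -8*x^2 + 5*x*y - 5*y^2 - 2*x + 3*y + 12 is:
H = [[-16, 5], [5, -10]]
Trace = -16 - 10 = -26
Determinant = -16*-10 - (5)^2 = 135
Discriminant = (-26)^2 - 4*135 = 136.0
Eigenvalues: lambda_1 = -18.831, lambda_2 = -7.169
The function is concave.

1


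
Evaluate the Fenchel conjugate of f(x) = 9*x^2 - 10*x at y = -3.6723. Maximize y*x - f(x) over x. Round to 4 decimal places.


f*(y) = sup_x {y*x - a*x^2 - b*x} = sup_x {(y-b)*x - a*x^2}
FOC: (y - b) - 2a*x = 0 => x* = (y - b)/(2a)
x* = (-3.6723 + 10)/(2*9) = 0.3515
f*(-3.6723) = (y-b)^2/(4a) = (-3.6723 + 10)^2/(4*9)
= 40.0398/36 = 1.1122


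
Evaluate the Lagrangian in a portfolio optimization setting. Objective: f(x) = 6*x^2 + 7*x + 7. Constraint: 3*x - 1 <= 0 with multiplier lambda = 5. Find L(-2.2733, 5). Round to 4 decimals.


Step 1: Evaluate f(x).
f(-2.2733) = 6*(-2.2733)^2 + 7*(-2.2733) + 7 = 22.0943
Step 2: Evaluate g(x).
g(-2.2733) = 3*-2.2733 - 1 = -7.8199
Step 3: Compute Lagrangian.
L = 22.0943 + 5*-7.8199 = -17.0052


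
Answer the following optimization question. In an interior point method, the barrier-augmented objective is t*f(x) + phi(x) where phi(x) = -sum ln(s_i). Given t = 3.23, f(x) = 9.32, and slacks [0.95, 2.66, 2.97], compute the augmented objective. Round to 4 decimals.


Step 1: Compute log-barrier.
ln values: [-0.0513, 0.9783, 1.0886]
phi = -(-0.0513 + 0.9783 + 1.0886) = -2.0156
Step 2: Compute augmented objective.
t*f(x) = 3.23*9.32 = 30.1036
Total = 30.1036 - 2.0156 = 28.088


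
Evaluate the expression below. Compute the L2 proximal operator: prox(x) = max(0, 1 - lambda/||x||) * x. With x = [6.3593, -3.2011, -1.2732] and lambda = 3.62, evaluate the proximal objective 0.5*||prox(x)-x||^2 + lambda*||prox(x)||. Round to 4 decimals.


Step 1: Compute ||x||.
||x|| = 7.2325
Step 2: Compute scaling factor.
scale = max(0, 1 - 3.62/7.2325) = 0.4995
Step 3: prox(x) = [3.1763, -1.5989, -0.6359]
||prox(x)|| = 3.6125
Step 4: Proximal objective.
0.5*||prox-x||^2 = 6.5522
lambda*||prox|| = 13.0773
Total = 19.6294


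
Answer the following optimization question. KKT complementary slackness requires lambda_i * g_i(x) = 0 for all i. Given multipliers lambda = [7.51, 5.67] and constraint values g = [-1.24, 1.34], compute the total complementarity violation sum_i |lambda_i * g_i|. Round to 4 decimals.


KKT complementary slackness check:
lambda_1 * g_1 = 7.51 * -1.24 = -9.3124
lambda_2 * g_2 = 5.67 * 1.34 = 7.5978
Total violation = 9.3124 + 7.5978 = 16.9102


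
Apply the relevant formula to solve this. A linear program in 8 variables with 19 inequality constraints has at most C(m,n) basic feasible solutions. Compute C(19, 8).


Each vertex corresponds to some choice of n active constraints out of m, so the number of vertices is at most C(m, n) = m! / (n!(m-n)!).
m = 19, n = 8
Numerator: 19 * 18 * 17 * 16 * 15 * 14 * 13 * 12
Denominator: 8! = 40320
C(19, 8) = 75582


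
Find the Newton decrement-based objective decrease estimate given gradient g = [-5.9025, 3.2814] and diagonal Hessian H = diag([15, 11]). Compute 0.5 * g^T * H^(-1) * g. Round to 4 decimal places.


Step 1: H is diagonal, so H^(-1) * g = [-0.3935, 0.2983].
Step 2: g^T H^(-1) g = sum_i g_i^2 / H_ii
  = (-5.9025)^2/15 + (3.2814)^2/11
  = 2.3226 + 0.9789 = 3.3015
Step 3: Objective decrease = 0.5 * g^T H^(-1) g = 1.6508


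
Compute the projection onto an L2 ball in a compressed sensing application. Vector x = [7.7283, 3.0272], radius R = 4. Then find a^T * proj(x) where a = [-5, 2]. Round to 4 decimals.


Step 1: Compute ||x|| (intermediates to 6 decimals).
||x|| = sqrt(7.7283^2 + 3.0272^2) = 8.300034
Step 2: Project.
Since ||x|| > R, scale = R/||x|| = 4/8.300034 = 0.481926, proj(x) = scale * x
proj(x) = [3.724469, 1.458886]
Step 3: Dot product.
a^T * proj(x) = -5*3.724469 + 2*1.458886 = -15.7046


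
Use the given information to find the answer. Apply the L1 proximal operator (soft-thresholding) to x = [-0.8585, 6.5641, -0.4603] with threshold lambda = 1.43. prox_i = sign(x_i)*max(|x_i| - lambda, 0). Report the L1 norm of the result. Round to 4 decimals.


Soft-thresholding with lambda = 1.43:
prox(-0.8585) = sign(-0.8585)*max(|-0.8585| - 1.43, 0) = 0.0
prox(6.5641) = sign(6.5641)*max(|6.5641| - 1.43, 0) = 5.1341
prox(-0.4603) = sign(-0.4603)*max(|-0.4603| - 1.43, 0) = 0.0
prox(x) = [0.0, 5.1341, 0.0]
||prox(x)||_1 = 0.0 + 5.1341 + 0.0 = 5.1341


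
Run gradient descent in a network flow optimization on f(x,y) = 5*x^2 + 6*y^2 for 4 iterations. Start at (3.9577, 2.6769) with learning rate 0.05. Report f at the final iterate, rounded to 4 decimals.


Gradient descent on f(x,y) = 5*x^2 + 6*y^2.
Starting point: (3.9577, 2.6769), alpha = 0.05
Step 1: grad_x = 2*5*3.9577 = 39.577, grad_y = 2*6*2.6769 = 32.1228
  x_1 = 3.9577 - 0.05*39.577 = 1.9789
  y_1 = 2.6769 - 0.05*32.1228 = 1.0708
Step 2: grad_x = 2*5*1.9789 = 19.7885, grad_y = 2*6*1.0708 = 12.8491
  x_2 = 1.9789 - 0.05*19.7885 = 0.9894
  y_2 = 1.0708 - 0.05*12.8491 = 0.4283
Step 3: grad_x = 2*5*0.9894 = 9.8943, grad_y = 2*6*0.4283 = 5.1396
  x_3 = 0.9894 - 0.05*9.8943 = 0.4947
  y_3 = 0.4283 - 0.05*5.1396 = 0.1713
Step 4: grad_x = 2*5*0.4947 = 4.9471, grad_y = 2*6*0.1713 = 2.0559
  x_4 = 0.4947 - 0.05*4.9471 = 0.2474
  y_4 = 0.1713 - 0.05*2.0559 = 0.0685
f(0.2474, 0.0685) = 5*0.2474^2 + 6*0.0685^2 = 0.3341


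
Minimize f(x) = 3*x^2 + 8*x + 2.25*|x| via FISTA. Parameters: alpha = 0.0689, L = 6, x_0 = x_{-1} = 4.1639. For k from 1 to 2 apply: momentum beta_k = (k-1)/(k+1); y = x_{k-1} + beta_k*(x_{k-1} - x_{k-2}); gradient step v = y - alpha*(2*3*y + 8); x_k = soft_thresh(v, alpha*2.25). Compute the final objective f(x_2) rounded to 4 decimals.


FISTA on f(x) = 3*x^2 + 8*x + 2.25*|x|
L = 6, alpha = 0.0689
Iteration 1: beta = 0.0, y = 4.1639 + 0.0*(4.1639 - 4.1639) = 4.1639
  grad(y) = 32.9834, v = y - alpha*grad = 1.8913
  prox(v) = soft_thresh(1.8913, 0.155) = 1.7363
Iteration 2: beta = 0.3333, y = 1.7363 + 0.3333*(1.7363 - 4.1639) = 0.9271
  grad(y) = 13.5627, v = y - alpha*grad = -0.0073
  prox(v) = soft_thresh(-0.0073, 0.155) = 0.0
f(x_2) = 3*0.0^2 + 8*0.0 + 2.25*|0.0| = 0.0


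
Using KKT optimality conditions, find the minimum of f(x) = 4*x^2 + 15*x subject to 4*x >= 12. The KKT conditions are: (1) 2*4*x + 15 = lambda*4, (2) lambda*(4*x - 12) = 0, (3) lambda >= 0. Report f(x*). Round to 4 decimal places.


Step 1: Try lambda = 0 (constraint inactive).
x_unc = -15/(2*4) = -1.875
Check: 4*-1.875 = -7.5 < 12 -- violated!
Step 2: Constraint must be active: 4*x = 12
x* = 12/4 = 3.0
lambda = (2*4*3.0 + 15)/4 = 9.75
Step 3: Compute optimal value.
f(x*) = 4*3.0^2 + 15*3.0 = 81.0


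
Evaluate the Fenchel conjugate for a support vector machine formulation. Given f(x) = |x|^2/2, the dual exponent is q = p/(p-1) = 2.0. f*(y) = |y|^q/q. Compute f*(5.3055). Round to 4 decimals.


The conjugate exponent q satisfies 1/p + 1/q = 1.
p = 2, so q = 2/(2 - 1) = 2.0
|y|^q = 5.3055^2.0 = 28.1483
f*(5.3055) = 28.1483 / 2.0 = 14.0742


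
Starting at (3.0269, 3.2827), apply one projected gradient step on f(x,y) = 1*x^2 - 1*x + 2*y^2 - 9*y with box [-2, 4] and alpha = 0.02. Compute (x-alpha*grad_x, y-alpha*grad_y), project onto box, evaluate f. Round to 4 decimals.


Step 1: Compute gradient at (3.0269, 3.2827).
grad_x = 2*1*3.0269 - 1 = 5.0538
grad_y = 2*2*3.2827 - 9 = 4.1308
Step 2: Gradient step.
x_raw = 3.0269 - 0.02*5.0538 = 2.9258
y_raw = 3.2827 - 0.02*4.1308 = 3.2001
Step 3: Project onto [-2, 4].
x_proj = clip(2.9258) = 2.9258
y_proj = clip(3.2001) = 3.2001
Step 4: Evaluate f.
f(2.9258, 3.2001) = -2.6851


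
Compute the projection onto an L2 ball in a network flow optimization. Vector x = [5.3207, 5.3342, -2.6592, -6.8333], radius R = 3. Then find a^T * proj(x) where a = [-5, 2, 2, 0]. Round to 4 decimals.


Step 1: Compute ||x|| (intermediates to 6 decimals).
||x|| = sqrt(5.3207^2 + 5.3342^2 + (-2.6592)^2 + (-6.8333)^2) = 10.513271
Step 2: Project.
Since ||x|| > R, scale = R/||x|| = 3/10.513271 = 0.285354, proj(x) = scale * x
proj(x) = [1.518283, 1.522135, -0.758813, -1.949909]
Step 3: Dot product.
a^T * proj(x) = -5*1.518283 + 2*1.522135 + 2*(-0.758813) + 0*(-1.949909) = -6.0648


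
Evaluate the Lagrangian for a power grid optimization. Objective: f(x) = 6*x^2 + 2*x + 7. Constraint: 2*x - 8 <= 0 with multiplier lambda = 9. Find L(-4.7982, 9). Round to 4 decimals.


Step 1: Evaluate f(x).
f(-4.7982) = 6*(-4.7982)^2 + 2*(-4.7982) + 7 = 135.5399
Step 2: Evaluate g(x).
g(-4.7982) = 2*-4.7982 - 8 = -17.5964
Step 3: Compute Lagrangian.
L = 135.5399 + 9*-17.5964 = -22.8277


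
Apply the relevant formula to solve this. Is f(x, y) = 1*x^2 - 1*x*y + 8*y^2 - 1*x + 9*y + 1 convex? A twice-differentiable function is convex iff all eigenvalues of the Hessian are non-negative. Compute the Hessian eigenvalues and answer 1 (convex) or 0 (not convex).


The Hessian of f(x,y) = 1*x^2 - 1*x*y + 8*y^2 - 1*x + 9*y + 1 is:
H = [[2, -1], [-1, 16]]
Trace = 2 + 16 = 18
Determinant = 2*16 - (-1)^2 = 31
Discriminant = (18)^2 - 4*31 = 200.0
Eigenvalues: lambda_1 = 1.9289, lambda_2 = 16.0711
The function is convex.

1


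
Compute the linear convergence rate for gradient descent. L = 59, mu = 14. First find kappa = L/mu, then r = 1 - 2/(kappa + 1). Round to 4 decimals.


Step 1: Compute the condition number.
kappa = L/mu = 59/14 = 4.2143
Step 2: Compute the convergence rate.
r = 1 - 2/(kappa + 1) = 1 - 2*mu/(L + mu) = (L - mu)/(L + mu) = 45/73 = 0.6164


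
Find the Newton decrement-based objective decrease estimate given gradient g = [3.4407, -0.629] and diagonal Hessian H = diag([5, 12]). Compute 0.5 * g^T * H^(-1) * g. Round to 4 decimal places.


Step 1: H is diagonal, so H^(-1) * g = [0.6881, -0.0524].
Step 2: g^T H^(-1) g = sum_i g_i^2 / H_ii
  = (3.4407)^2/5 + (-0.629)^2/12
  = 2.3677 + 0.033 = 2.4007
Step 3: Objective decrease = 0.5 * g^T H^(-1) g = 1.2003


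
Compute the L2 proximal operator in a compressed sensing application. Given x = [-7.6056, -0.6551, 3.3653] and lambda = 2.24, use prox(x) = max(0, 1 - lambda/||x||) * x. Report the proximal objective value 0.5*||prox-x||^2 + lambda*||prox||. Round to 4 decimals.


Step 1: Compute ||x||.
||x|| = 8.3426
Step 2: Compute scaling factor.
scale = max(0, 1 - 2.24/8.3426) = 0.7315
Step 3: prox(x) = [-5.5635, -0.4792, 2.4617]
||prox(x)|| = 6.1026
Step 4: Proximal objective.
0.5*||prox-x||^2 = 2.5088
lambda*||prox|| = 13.6698
Total = 16.1787


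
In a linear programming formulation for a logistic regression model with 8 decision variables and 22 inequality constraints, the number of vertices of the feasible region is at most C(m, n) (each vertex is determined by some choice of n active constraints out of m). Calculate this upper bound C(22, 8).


Each vertex corresponds to some choice of n active constraints out of m, so the number of vertices is at most C(m, n) = m! / (n!(m-n)!).
m = 22, n = 8
Numerator: 22 * 21 * 20 * 19 * 18 * 17 * 16 * 15
Denominator: 8! = 40320
C(22, 8) = 319770


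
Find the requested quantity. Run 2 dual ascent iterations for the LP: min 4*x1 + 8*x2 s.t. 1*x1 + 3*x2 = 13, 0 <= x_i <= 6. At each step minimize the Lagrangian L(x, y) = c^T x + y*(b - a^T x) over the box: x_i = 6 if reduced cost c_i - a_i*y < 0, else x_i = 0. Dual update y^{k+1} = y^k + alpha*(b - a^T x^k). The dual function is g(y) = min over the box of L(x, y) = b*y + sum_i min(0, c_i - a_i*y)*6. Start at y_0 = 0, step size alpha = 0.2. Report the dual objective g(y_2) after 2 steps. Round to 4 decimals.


Dual ascent for LP: min 4*x1 + 8*x2, 1*x1 + 3*x2 = 13, 0 <= x_i <= 6
Step 1: y^k = 0.0, reduced costs: (4.0, 8.0)
  x^k = (0.0, 0.0), subgradient = b - a^T x = 13.0
  y^{k+1} = 0.0 + 0.2*13.0 = 2.6
Step 2: y^k = 2.6, reduced costs: (1.4, 0.2)
  x^k = (0.0, 0.0), subgradient = b - a^T x = 13.0
  y^{k+1} = 2.6 + 0.2*13.0 = 5.2
Dual objective at y_2 = 5.2: reduced costs (-1.2, -7.6), box minimizer x = (6.0, 6.0)
g(y_2) = b*y + (c1 - a1*y)*x1 + (c2 - a2*y)*x2 = 13*5.2 + (-1.2)*6.0 + (-7.6)*6.0 = 67.6 - 7.2 - 45.6 = 14.8


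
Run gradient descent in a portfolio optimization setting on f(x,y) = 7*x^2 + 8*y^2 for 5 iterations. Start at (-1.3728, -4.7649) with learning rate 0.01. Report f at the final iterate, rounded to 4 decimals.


Gradient descent on f(x,y) = 7*x^2 + 8*y^2.
Starting point: (-1.3728, -4.7649), alpha = 0.01
Step 1: grad_x = 2*7*-1.3728 = -19.2192, grad_y = 2*8*-4.7649 = -76.2384
  x_1 = -1.3728 - 0.01*-19.2192 = -1.1806
  y_1 = -4.7649 - 0.01*-76.2384 = -4.0025
Step 2: grad_x = 2*7*-1.1806 = -16.5285, grad_y = 2*8*-4.0025 = -64.0403
  x_2 = -1.1806 - 0.01*-16.5285 = -1.0153
  y_2 = -4.0025 - 0.01*-64.0403 = -3.3621
Step 3: grad_x = 2*7*-1.0153 = -14.2145, grad_y = 2*8*-3.3621 = -53.7938
  x_3 = -1.0153 - 0.01*-14.2145 = -0.8732
  y_3 = -3.3621 - 0.01*-53.7938 = -2.8242
Step 4: grad_x = 2*7*-0.8732 = -12.2245, grad_y = 2*8*-2.8242 = -45.1868
  x_4 = -0.8732 - 0.01*-12.2245 = -0.7509
  y_4 = -2.8242 - 0.01*-45.1868 = -2.3723
Step 5: grad_x = 2*7*-0.7509 = -10.5131, grad_y = 2*8*-2.3723 = -37.9569
  x_5 = -0.7509 - 0.01*-10.5131 = -0.6458
  y_5 = -2.3723 - 0.01*-37.9569 = -1.9927
f(-0.6458, -1.9927) = 7*(-0.6458)^2 + 8*(-1.9927)^2 = 34.6875


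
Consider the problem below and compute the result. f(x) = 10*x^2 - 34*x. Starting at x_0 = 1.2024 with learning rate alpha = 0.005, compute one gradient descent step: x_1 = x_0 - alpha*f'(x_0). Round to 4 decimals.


We compute the gradient at x_0 and apply the update.
f'(x) = 20*x - 34
f'(1.2024) = 20*1.2024 - 34 = -9.952
x_1 = 1.2024 - 0.005*-9.952 = 1.2522


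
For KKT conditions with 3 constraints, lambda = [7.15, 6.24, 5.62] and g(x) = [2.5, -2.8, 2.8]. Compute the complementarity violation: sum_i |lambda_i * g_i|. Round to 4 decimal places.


KKT complementary slackness check:
lambda_1 * g_1 = 7.15 * 2.5 = 17.875
lambda_2 * g_2 = 6.24 * -2.8 = -17.472
lambda_3 * g_3 = 5.62 * 2.8 = 15.736
Total violation = 17.875 + 17.472 + 15.736 = 51.083


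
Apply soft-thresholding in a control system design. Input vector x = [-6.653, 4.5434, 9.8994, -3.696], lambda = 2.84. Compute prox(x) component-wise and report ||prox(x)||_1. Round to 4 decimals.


Soft-thresholding with lambda = 2.84:
prox(-6.653) = sign(-6.653)*max(|-6.653| - 2.84, 0) = -3.813
prox(4.5434) = sign(4.5434)*max(|4.5434| - 2.84, 0) = 1.7034
prox(9.8994) = sign(9.8994)*max(|9.8994| - 2.84, 0) = 7.0594
prox(-3.696) = sign(-3.696)*max(|-3.696| - 2.84, 0) = -0.856
prox(x) = [-3.813, 1.7034, 7.0594, -0.856]
||prox(x)||_1 = 3.813 + 1.7034 + 7.0594 + 0.856 = 13.4318


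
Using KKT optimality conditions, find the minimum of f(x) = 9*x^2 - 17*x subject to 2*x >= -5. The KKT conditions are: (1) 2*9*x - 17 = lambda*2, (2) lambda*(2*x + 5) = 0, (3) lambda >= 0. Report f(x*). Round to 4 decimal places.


Step 1: Try lambda = 0 (constraint inactive).
Stationarity: 2*9*x - 17 = 0
x* = 17/(2*9) = 17/18 = 0.9444 (rounded; the exact value 17/18 is used below)
Check constraint: 2*0.9444 = 1.8888 >= -5 -- satisfied.
Step 2: Compute optimal value.
f(x*) = 9*(17/18)^2 - 17*(17/18) = -8.0278


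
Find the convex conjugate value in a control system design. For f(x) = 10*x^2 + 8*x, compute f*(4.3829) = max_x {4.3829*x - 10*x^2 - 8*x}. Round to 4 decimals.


f*(y) = sup_x {y*x - a*x^2 - b*x} = sup_x {(y-b)*x - a*x^2}
FOC: (y - b) - 2a*x = 0 => x* = (y - b)/(2a)
x* = (4.3829 - 8)/(2*10) = -0.1809
f*(4.3829) = (y-b)^2/(4a) = (4.3829 - 8)^2/(4*10)
= 13.0834/40 = 0.3271


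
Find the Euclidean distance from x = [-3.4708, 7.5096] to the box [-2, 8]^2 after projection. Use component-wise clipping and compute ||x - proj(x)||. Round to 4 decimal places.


Project each component onto [-2, 8].
clip(-3.4708) = -2.0, clip(7.5096) = 7.5096
Projection = [-2.0, 7.5096]
Squared diffs: [2.1633, 0.0]
Distance = sqrt(2.1633) = 1.4708


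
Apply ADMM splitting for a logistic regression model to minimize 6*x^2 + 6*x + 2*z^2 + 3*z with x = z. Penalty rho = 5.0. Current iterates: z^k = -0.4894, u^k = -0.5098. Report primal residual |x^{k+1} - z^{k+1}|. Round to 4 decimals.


ADMM iteration with rho = 5.0, z^k = -0.4894, u^k = -0.5098
Step 1: x-update.
Minimize 6*x^2 + 6*x + (5.0/2)*(x + 0.4894 - 0.5098)^2
FOC: (2*6 + 5.0)*x = -6 + 5.0*(-0.4894 + 0.5098)
x^{k+1} = -0.3469
Step 2: z-update.
Minimize 2*z^2 + 3*z + (5.0/2)*(-0.3469 - z - 0.5098)^2
FOC: (2*2 + 5.0)*z = -3 + 5.0*(-0.3469 - 0.5098)
z^{k+1} = -0.8093
Step 3: u-update.
u^{k+1} = -0.5098 - 0.3469 + 0.8093 = -0.0474
Step 4: Primal residual = |-0.3469 + 0.8093| = 0.4624


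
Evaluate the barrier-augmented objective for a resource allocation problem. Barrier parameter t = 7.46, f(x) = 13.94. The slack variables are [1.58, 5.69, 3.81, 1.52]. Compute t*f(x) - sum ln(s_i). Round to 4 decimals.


Step 1: Compute log-barrier.
ln values: [0.4574, 1.7387, 1.3376, 0.4187]
phi = -(0.4574 + 1.7387 + 1.3376 + 0.4187) = -3.9525
Step 2: Compute augmented objective.
t*f(x) = 7.46*13.94 = 103.9924
Total = 103.9924 - 3.9525 = 100.0399


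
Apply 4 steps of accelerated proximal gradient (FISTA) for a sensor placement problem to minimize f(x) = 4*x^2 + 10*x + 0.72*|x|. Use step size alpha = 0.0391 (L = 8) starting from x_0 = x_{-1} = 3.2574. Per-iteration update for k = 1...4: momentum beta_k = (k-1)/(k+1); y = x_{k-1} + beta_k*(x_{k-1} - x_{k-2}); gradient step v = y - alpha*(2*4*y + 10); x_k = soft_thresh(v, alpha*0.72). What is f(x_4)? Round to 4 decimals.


FISTA on f(x) = 4*x^2 + 10*x + 0.72*|x|
L = 8, alpha = 0.0391
Iteration 1: beta = 0.0, y = 3.2574 + 0.0*(3.2574 - 3.2574) = 3.2574
  grad(y) = 36.0592, v = y - alpha*grad = 1.8475
  prox(v) = soft_thresh(1.8475, 0.0282) = 1.8193
Iteration 2: beta = 0.3333, y = 1.8193 + 0.3333*(1.8193 - 3.2574) = 1.34
  grad(y) = 20.7198, v = y - alpha*grad = 0.5298
  prox(v) = soft_thresh(0.5298, 0.0282) = 0.5017
Iteration 3: beta = 0.5, y = 0.5017 + 0.5*(0.5017 - 1.8193) = -0.1571
  grad(y) = 8.7428, v = y - alpha*grad = -0.499
  prox(v) = soft_thresh(-0.499, 0.0282) = -0.4708
Iteration 4: beta = 0.6, y = -0.4708 + 0.6*(-0.4708 - 0.5017) = -1.0543
  grad(y) = 1.5652, v = y - alpha*grad = -1.1155
  prox(v) = soft_thresh(-1.1155, 0.0282) = -1.0874
f(x_4) = 4*(-1.0874)^2 + 10*(-1.0874) + 0.72*|-1.0874| = -5.3613


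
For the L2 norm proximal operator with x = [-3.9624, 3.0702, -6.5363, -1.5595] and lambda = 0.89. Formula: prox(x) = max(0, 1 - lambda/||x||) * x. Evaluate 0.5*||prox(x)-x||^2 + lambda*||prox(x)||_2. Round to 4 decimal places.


Step 1: Compute ||x||.
||x|| = 8.3834
Step 2: Compute scaling factor.
scale = max(0, 1 - 0.89/8.3834) = 0.8938
Step 3: prox(x) = [-3.5417, 2.7443, -5.8424, -1.3939]
||prox(x)|| = 7.4934
Step 4: Proximal objective.
0.5*||prox-x||^2 = 0.3961
lambda*||prox|| = 6.6691
Total = 7.0652


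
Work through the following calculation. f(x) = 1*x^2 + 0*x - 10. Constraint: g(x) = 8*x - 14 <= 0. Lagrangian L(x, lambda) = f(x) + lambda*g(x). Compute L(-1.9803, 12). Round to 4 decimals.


Step 1: Evaluate f(x).
f(-1.9803) = 1*(-1.9803)^2 + 0*(-1.9803) - 10 = -6.0784
Step 2: Evaluate g(x).
g(-1.9803) = 8*-1.9803 - 14 = -29.8424
Step 3: Compute Lagrangian.
L = -6.0784 + 12*-29.8424 = -364.1872


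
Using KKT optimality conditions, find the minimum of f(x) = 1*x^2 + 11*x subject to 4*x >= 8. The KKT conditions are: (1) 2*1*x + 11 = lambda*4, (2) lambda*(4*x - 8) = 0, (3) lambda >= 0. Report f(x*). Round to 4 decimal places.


Step 1: Try lambda = 0 (constraint inactive).
x_unc = -11/(2*1) = -5.5
Check: 4*-5.5 = -22.0 < 8 -- violated!
Step 2: Constraint must be active: 4*x = 8
x* = 8/4 = 2.0
lambda = (2*1*2.0 + 11)/4 = 3.75
Step 3: Compute optimal value.
f(x*) = 1*2.0^2 + 11*2.0 = 26.0


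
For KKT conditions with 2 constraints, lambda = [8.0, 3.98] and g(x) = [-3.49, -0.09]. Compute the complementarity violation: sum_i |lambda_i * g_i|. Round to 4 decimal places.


KKT complementary slackness check:
lambda_1 * g_1 = 8.0 * -3.49 = -27.92
lambda_2 * g_2 = 3.98 * -0.09 = -0.3582
Total violation = 27.92 + 0.3582 = 28.2782


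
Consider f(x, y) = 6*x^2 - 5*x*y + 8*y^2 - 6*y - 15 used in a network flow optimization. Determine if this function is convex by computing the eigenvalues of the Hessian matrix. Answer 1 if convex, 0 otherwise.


The Hessian of f(x,y) = 6*x^2 - 5*x*y + 8*y^2 - 6*y - 15 is:
H = [[12, -5], [-5, 16]]
Trace = 12 + 16 = 28
Determinant = 12*16 - (-5)^2 = 167
Discriminant = (28)^2 - 4*167 = 116.0
Eigenvalues: lambda_1 = 8.6148, lambda_2 = 19.3852
The function is convex.

1


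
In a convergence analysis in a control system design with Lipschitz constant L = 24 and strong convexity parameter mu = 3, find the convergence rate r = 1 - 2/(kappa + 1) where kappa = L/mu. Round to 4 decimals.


Step 1: Compute the condition number.
kappa = L/mu = 24/3 = 8.0
Step 2: Compute the convergence rate.
r = 1 - 2/(kappa + 1) = 1 - 2*mu/(L + mu) = (L - mu)/(L + mu) = 21/27 = 0.7778


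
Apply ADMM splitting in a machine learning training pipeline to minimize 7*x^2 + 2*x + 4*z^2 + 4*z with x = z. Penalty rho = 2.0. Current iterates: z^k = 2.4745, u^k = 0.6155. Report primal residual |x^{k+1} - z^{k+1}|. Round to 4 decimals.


ADMM iteration with rho = 2.0, z^k = 2.4745, u^k = 0.6155
Step 1: x-update.
Minimize 7*x^2 + 2*x + (2.0/2)*(x - 2.4745 + 0.6155)^2
FOC: (2*7 + 2.0)*x = -2 + 2.0*(2.4745 - 0.6155)
x^{k+1} = 0.1074
Step 2: z-update.
Minimize 4*z^2 + 4*z + (2.0/2)*(0.1074 - z + 0.6155)^2
FOC: (2*4 + 2.0)*z = -4 + 2.0*(0.1074 + 0.6155)
z^{k+1} = -0.2554
Step 3: u-update.
u^{k+1} = 0.6155 + 0.1074 + 0.2554 = 0.9783
Step 4: Primal residual = |0.1074 + 0.2554| = 0.3628


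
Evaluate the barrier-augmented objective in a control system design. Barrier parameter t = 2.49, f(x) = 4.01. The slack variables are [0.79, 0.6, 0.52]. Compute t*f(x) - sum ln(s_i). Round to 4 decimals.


Step 1: Compute log-barrier.
ln values: [-0.2357, -0.5108, -0.6539]
phi = -(-0.2357 - 0.5108 - 0.6539) = 1.4005
Step 2: Compute augmented objective.
t*f(x) = 2.49*4.01 = 9.9849
Total = 9.9849 + 1.4005 = 11.3854


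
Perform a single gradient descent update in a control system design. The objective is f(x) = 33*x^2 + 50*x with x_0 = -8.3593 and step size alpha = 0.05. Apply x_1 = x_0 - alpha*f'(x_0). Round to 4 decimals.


We compute the gradient at x_0 and apply the update.
f'(x) = 66*x + 50
f'(-8.3593) = 66*-8.3593 + 50 = -501.7138
x_1 = -8.3593 - 0.05*-501.7138 = 16.7264


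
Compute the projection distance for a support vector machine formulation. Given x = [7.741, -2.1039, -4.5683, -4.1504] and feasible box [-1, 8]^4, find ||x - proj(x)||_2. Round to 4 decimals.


Project each component onto [-1, 8].
clip(7.741) = 7.741, clip(-2.1039) = -1.0, clip(-4.5683) = -1.0, clip(-4.1504) = -1.0
Projection = [7.741, -1.0, -1.0, -1.0]
Squared diffs: [0.0, 1.2186, 12.7328, 9.925]
Distance = sqrt(23.8764) = 4.8863


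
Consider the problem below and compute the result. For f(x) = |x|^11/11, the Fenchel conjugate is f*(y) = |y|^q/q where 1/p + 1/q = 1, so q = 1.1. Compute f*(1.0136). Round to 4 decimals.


The conjugate exponent q satisfies 1/p + 1/q = 1.
p = 11, so q = 11/(11 - 1) = 1.1
|y|^q = 1.0136^1.1 = 1.015
f*(1.0136) = 1.015 / 1.1 = 0.9227


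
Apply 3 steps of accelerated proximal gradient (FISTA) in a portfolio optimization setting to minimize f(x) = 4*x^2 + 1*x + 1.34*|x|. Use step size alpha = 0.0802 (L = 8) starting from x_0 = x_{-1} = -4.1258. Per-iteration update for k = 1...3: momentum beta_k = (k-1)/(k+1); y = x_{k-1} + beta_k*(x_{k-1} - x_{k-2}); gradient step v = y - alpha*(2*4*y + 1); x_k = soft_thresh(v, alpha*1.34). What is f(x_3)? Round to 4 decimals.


FISTA on f(x) = 4*x^2 + 1*x + 1.34*|x|
L = 8, alpha = 0.0802
Iteration 1: beta = 0.0, y = -4.1258 + 0.0*(-4.1258 + 4.1258) = -4.1258
  grad(y) = -32.0064, v = y - alpha*grad = -1.5589
  prox(v) = soft_thresh(-1.5589, 0.1075) = -1.4514
Iteration 2: beta = 0.3333, y = -1.4514 + 0.3333*(-1.4514 + 4.1258) = -0.56
  grad(y) = -3.4797, v = y - alpha*grad = -0.2809
  prox(v) = soft_thresh(-0.2809, 0.1075) = -0.1734
Iteration 3: beta = 0.5, y = -0.1734 + 0.5*(-0.1734 + 1.4514) = 0.4656
  grad(y) = 4.7246, v = y - alpha*grad = 0.0867
  prox(v) = soft_thresh(0.0867, 0.1075) = 0.0
f(x_3) = 4*0.0^2 + 1*0.0 + 1.34*|0.0| = 0.0


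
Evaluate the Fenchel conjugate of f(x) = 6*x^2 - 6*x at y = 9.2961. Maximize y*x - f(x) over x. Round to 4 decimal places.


f*(y) = sup_x {y*x - a*x^2 - b*x} = sup_x {(y-b)*x - a*x^2}
FOC: (y - b) - 2a*x = 0 => x* = (y - b)/(2a)
x* = (9.2961 + 6)/(2*6) = 1.2747
f*(9.2961) = (y-b)^2/(4a) = (9.2961 + 6)^2/(4*6)
= 233.9707/24 = 9.7488


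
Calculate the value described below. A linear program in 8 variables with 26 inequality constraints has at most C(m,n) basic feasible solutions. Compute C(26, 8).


Each vertex corresponds to some choice of n active constraints out of m, so the number of vertices is at most C(m, n) = m! / (n!(m-n)!).
m = 26, n = 8
Numerator: 26 * 25 * 24 * 23 * 22 * 21 * 20 * 19
Denominator: 8! = 40320
C(26, 8) = 1562275


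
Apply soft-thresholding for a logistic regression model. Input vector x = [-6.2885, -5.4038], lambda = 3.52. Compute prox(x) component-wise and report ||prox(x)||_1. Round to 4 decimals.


Soft-thresholding with lambda = 3.52:
prox(-6.2885) = sign(-6.2885)*max(|-6.2885| - 3.52, 0) = -2.7685
prox(-5.4038) = sign(-5.4038)*max(|-5.4038| - 3.52, 0) = -1.8838
prox(x) = [-2.7685, -1.8838]
||prox(x)||_1 = 2.7685 + 1.8838 = 4.6523


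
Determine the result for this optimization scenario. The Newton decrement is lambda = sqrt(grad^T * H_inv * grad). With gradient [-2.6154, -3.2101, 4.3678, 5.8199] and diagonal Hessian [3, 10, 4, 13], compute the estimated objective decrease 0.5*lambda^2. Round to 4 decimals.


Step 1: H is diagonal, so H^(-1) * g = [-0.8718, -0.321, 1.092, 0.4477].
Step 2: g^T H^(-1) g = sum_i g_i^2 / H_ii
  = (-2.6154)^2/3 + (-3.2101)^2/10 + (4.3678)^2/4 + (5.8199)^2/13
  = 2.2801 + 1.0305 + 4.7694 + 2.6055 = 10.6855
Step 3: Objective decrease = 0.5 * g^T H^(-1) g = 5.3427


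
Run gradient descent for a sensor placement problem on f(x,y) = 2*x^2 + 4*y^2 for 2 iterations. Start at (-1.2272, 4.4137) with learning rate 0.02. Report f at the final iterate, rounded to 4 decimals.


Gradient descent on f(x,y) = 2*x^2 + 4*y^2.
Starting point: (-1.2272, 4.4137), alpha = 0.02
Step 1: grad_x = 2*2*-1.2272 = -4.9088, grad_y = 2*4*4.4137 = 35.3096
  x_1 = -1.2272 - 0.02*-4.9088 = -1.129
  y_1 = 4.4137 - 0.02*35.3096 = 3.7075
Step 2: grad_x = 2*2*-1.129 = -4.5161, grad_y = 2*4*3.7075 = 29.6601
  x_2 = -1.129 - 0.02*-4.5161 = -1.0387
  y_2 = 3.7075 - 0.02*29.6601 = 3.1143
f(-1.0387, 3.1143) = 2*(-1.0387)^2 + 4*3.1143^2 = 40.9534


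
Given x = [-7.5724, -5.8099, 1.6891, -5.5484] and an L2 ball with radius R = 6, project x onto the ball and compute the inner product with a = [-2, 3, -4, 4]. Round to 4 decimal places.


Step 1: Compute ||x|| (intermediates to 6 decimals).
||x|| = sqrt((-7.5724)^2 + (-5.8099)^2 + 1.6891^2 + (-5.5484)^2) = 11.168437
Step 2: Project.
Since ||x|| > R, scale = R/||x|| = 6/11.168437 = 0.537228, proj(x) = scale * x
proj(x) = [-4.068105, -3.121241, 0.907432, -2.980756]
Step 3: Dot product.
a^T * proj(x) = -2*(-4.068105) + 3*(-3.121241) - 4*0.907432 + 4*(-2.980756) = -16.7803


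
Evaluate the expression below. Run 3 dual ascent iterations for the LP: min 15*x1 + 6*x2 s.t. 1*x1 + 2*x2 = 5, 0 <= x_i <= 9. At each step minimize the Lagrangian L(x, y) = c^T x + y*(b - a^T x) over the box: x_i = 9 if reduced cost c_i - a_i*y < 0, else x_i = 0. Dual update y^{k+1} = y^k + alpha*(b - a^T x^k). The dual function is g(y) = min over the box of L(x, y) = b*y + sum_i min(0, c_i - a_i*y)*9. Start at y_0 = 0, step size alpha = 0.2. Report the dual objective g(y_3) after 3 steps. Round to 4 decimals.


Dual ascent for LP: min 15*x1 + 6*x2, 1*x1 + 2*x2 = 5, 0 <= x_i <= 9
Step 1: y^k = 0.0, reduced costs: (15.0, 6.0)
  x^k = (0.0, 0.0), subgradient = b - a^T x = 5.0
  y^{k+1} = 0.0 + 0.2*5.0 = 1.0
Step 2: y^k = 1.0, reduced costs: (14.0, 4.0)
  x^k = (0.0, 0.0), subgradient = b - a^T x = 5.0
  y^{k+1} = 1.0 + 0.2*5.0 = 2.0
Step 3: y^k = 2.0, reduced costs: (13.0, 2.0)
  x^k = (0.0, 0.0), subgradient = b - a^T x = 5.0
  y^{k+1} = 2.0 + 0.2*5.0 = 3.0
Dual objective at y_3 = 3.0: reduced costs (12.0, 0.0), box minimizer x = (0.0, 0.0)
g(y_3) = b*y + (c1 - a1*y)*x1 + (c2 - a2*y)*x2 = 5*3.0 + 12.0*0.0 + 0.0*0.0 = 15.0 + 0.0 + 0.0 = 15.0


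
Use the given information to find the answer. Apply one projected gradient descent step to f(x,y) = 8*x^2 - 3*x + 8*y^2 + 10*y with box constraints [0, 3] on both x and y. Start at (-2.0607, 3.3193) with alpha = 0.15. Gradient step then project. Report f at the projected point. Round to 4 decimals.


Step 1: Compute gradient at (-2.0607, 3.3193).
grad_x = 2*8*-2.0607 - 3 = -35.9712
grad_y = 2*8*3.3193 + 10 = 63.1088
Step 2: Gradient step.
x_raw = -2.0607 - 0.15*-35.9712 = 3.335
y_raw = 3.3193 - 0.15*63.1088 = -6.147
Step 3: Project onto [0, 3].
x_proj = clip(3.335) = 3.0
y_proj = clip(-6.147) = 0.0
Step 4: Evaluate f.
f(3.0, 0.0) = 63.0


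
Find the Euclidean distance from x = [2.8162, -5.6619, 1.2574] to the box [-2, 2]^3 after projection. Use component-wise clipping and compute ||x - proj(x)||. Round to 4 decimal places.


Project each component onto [-2, 2].
clip(2.8162) = 2.0, clip(-5.6619) = -2.0, clip(1.2574) = 1.2574
Projection = [2.0, -2.0, 1.2574]
Squared diffs: [0.6662, 13.4095, 0.0]
Distance = sqrt(14.0757) = 3.7518


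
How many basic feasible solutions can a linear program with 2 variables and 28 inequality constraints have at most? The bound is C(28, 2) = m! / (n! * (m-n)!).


Each vertex corresponds to some choice of n active constraints out of m, so the number of vertices is at most C(m, n) = m! / (n!(m-n)!).
m = 28, n = 2
Numerator: 28 * 27
Denominator: 2! = 2
C(28, 2) = 378


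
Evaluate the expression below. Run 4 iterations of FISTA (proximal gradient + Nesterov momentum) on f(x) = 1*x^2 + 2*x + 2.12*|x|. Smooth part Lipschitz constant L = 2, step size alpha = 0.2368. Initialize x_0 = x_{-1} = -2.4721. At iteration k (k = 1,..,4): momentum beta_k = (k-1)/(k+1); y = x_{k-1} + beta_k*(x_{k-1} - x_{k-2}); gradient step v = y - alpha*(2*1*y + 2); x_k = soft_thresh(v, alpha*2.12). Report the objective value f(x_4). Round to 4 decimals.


FISTA on f(x) = 1*x^2 + 2*x + 2.12*|x|
L = 2, alpha = 0.2368
Iteration 1: beta = 0.0, y = -2.4721 + 0.0*(-2.4721 + 2.4721) = -2.4721
  grad(y) = -2.9442, v = y - alpha*grad = -1.7749
  prox(v) = soft_thresh(-1.7749, 0.502) = -1.2729
Iteration 2: beta = 0.3333, y = -1.2729 + 0.3333*(-1.2729 + 2.4721) = -0.8732
  grad(y) = 0.2537, v = y - alpha*grad = -0.9332
  prox(v) = soft_thresh(-0.9332, 0.502) = -0.4312
Iteration 3: beta = 0.5, y = -0.4312 + 0.5*(-0.4312 + 1.2729) = -0.0104
  grad(y) = 1.9792, v = y - alpha*grad = -0.4791
  prox(v) = soft_thresh(-0.4791, 0.502) = 0.0
Iteration 4: beta = 0.6, y = 0.0 + 0.6*(0.0 + 0.4312) = 0.2587
  grad(y) = 2.5175, v = y - alpha*grad = -0.3374
  prox(v) = soft_thresh(-0.3374, 0.502) = 0.0
f(x_4) = 1*0.0^2 + 2*0.0 + 2.12*|0.0| = 0.0


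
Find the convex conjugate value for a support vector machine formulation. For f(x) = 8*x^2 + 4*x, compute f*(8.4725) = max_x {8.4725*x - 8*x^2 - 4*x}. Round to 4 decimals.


f*(y) = sup_x {y*x - a*x^2 - b*x} = sup_x {(y-b)*x - a*x^2}
FOC: (y - b) - 2a*x = 0 => x* = (y - b)/(2a)
x* = (8.4725 - 4)/(2*8) = 0.2795
f*(8.4725) = (y-b)^2/(4a) = (8.4725 - 4)^2/(4*8)
= 20.0033/32 = 0.6251


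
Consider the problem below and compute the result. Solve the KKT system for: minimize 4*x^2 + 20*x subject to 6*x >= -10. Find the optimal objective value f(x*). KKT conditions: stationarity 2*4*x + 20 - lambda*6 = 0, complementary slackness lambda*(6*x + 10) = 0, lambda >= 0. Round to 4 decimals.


Step 1: Try lambda = 0 (constraint inactive).
x_unc = -20/(2*4) = -2.5
Check: 6*-2.5 = -15.0 < -10 -- violated!
Step 2: Constraint must be active: 6*x = -10
x* = -10/6 = -5/3 = -1.6667 (rounded; the exact value -5/3 is used below)
lambda = (2*4*(-5/3) + 20)/6 = 1.1111
Step 3: Compute optimal value.
f(x*) = 4*(-5/3)^2 + 20*(-5/3) = -22.2222
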